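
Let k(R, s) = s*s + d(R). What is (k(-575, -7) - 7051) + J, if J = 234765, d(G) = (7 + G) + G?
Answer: 226620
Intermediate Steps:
d(G) = 7 + 2*G
k(R, s) = 7 + s² + 2*R (k(R, s) = s*s + (7 + 2*R) = s² + (7 + 2*R) = 7 + s² + 2*R)
(k(-575, -7) - 7051) + J = ((7 + (-7)² + 2*(-575)) - 7051) + 234765 = ((7 + 49 - 1150) - 7051) + 234765 = (-1094 - 7051) + 234765 = -8145 + 234765 = 226620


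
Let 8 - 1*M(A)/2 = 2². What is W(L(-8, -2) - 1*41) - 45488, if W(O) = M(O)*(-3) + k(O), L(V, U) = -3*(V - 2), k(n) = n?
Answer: -45523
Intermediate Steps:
M(A) = 8 (M(A) = 16 - 2*2² = 16 - 2*4 = 16 - 8 = 8)
L(V, U) = 6 - 3*V (L(V, U) = -3*(-2 + V) = 6 - 3*V)
W(O) = -24 + O (W(O) = 8*(-3) + O = -24 + O)
W(L(-8, -2) - 1*41) - 45488 = (-24 + ((6 - 3*(-8)) - 1*41)) - 45488 = (-24 + ((6 + 24) - 41)) - 45488 = (-24 + (30 - 41)) - 45488 = (-24 - 11) - 45488 = -35 - 45488 = -45523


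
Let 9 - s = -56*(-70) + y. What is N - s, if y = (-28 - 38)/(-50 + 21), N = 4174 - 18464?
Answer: -300925/29 ≈ -10377.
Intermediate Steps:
N = -14290
y = 66/29 (y = -66/(-29) = -66*(-1/29) = 66/29 ≈ 2.2759)
s = -113485/29 (s = 9 - (-56*(-70) + 66/29) = 9 - (3920 + 66/29) = 9 - 1*113746/29 = 9 - 113746/29 = -113485/29 ≈ -3913.3)
N - s = -14290 - 1*(-113485/29) = -14290 + 113485/29 = -300925/29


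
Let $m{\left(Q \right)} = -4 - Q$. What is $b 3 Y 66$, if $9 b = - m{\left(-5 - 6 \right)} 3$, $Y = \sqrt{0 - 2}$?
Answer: $- 462 i \sqrt{2} \approx - 653.37 i$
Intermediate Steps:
$Y = i \sqrt{2}$ ($Y = \sqrt{-2} = i \sqrt{2} \approx 1.4142 i$)
$b = - \frac{7}{3}$ ($b = \frac{- (-4 - \left(-5 - 6\right)) 3}{9} = \frac{- (-4 - -11) 3}{9} = \frac{- (-4 + 11) 3}{9} = \frac{\left(-1\right) 7 \cdot 3}{9} = \frac{\left(-7\right) 3}{9} = \frac{1}{9} \left(-21\right) = - \frac{7}{3} \approx -2.3333$)
$b 3 Y 66 = - \frac{7 \cdot 3 i \sqrt{2}}{3} \cdot 66 = - 7 i \sqrt{2} \cdot 66 = - 462 i \sqrt{2}$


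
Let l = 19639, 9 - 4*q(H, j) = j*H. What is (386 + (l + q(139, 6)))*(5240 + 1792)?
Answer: 139365450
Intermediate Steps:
q(H, j) = 9/4 - H*j/4 (q(H, j) = 9/4 - j*H/4 = 9/4 - H*j/4)
(386 + (l + q(139, 6)))*(5240 + 1792) = (386 + (19639 + (9/4 - ¼*139*6)))*(5240 + 1792) = (386 + (19639 + (9/4 - 417/2)))*7032 = (386 + (19639 - 825/4))*7032 = (386 + 77731/4)*7032 = (79275/4)*7032 = 139365450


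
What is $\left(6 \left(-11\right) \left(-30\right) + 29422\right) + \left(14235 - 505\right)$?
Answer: $45132$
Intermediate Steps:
$\left(6 \left(-11\right) \left(-30\right) + 29422\right) + \left(14235 - 505\right) = \left(\left(-66\right) \left(-30\right) + 29422\right) + 13730 = \left(1980 + 29422\right) + 13730 = 31402 + 13730 = 45132$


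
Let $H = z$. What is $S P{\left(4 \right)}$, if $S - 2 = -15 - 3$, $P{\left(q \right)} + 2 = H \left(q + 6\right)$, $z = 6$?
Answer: $-928$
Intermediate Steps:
$H = 6$
$P{\left(q \right)} = 34 + 6 q$ ($P{\left(q \right)} = -2 + 6 \left(q + 6\right) = -2 + 6 \left(6 + q\right) = -2 + \left(36 + 6 q\right) = 34 + 6 q$)
$S = -16$ ($S = 2 - 18 = -16$)
$S P{\left(4 \right)} = - 16 \left(34 + 6 \cdot 4\right) = - 16 \left(34 + 24\right) = \left(-16\right) 58 = -928$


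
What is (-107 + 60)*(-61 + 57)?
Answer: 188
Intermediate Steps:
(-107 + 60)*(-61 + 57) = -47*(-4) = 188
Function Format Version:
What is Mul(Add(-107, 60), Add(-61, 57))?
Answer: 188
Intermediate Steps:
Mul(Add(-107, 60), Add(-61, 57)) = Mul(-47, -4) = 188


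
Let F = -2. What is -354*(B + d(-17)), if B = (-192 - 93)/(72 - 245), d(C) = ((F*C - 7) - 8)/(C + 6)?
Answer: 53808/1903 ≈ 28.275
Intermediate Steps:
d(C) = (-15 - 2*C)/(6 + C) (d(C) = ((-2*C - 7) - 8)/(C + 6) = ((-7 - 2*C) - 8)/(6 + C) = (-15 - 2*C)/(6 + C))
B = 285/173 (B = -285/(-173) = -285*(-1/173) = 285/173 ≈ 1.6474)
-354*(B + d(-17)) = -354*(285/173 + (-15 - 2*(-17))/(6 - 17)) = -354*(285/173 + (-15 + 34)/(-11)) = -354*(285/173 - 1/11*19) = -354*(285/173 - 19/11) = -354*(-152/1903) = 53808/1903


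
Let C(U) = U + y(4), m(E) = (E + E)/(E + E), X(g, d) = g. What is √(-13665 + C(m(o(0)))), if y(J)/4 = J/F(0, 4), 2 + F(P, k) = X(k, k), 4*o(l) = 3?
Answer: 2*I*√3414 ≈ 116.86*I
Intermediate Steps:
o(l) = ¾ (o(l) = (¼)*3 = ¾)
F(P, k) = -2 + k
y(J) = 2*J (y(J) = 4*(J/(-2 + 4)) = 4*(J/2) = 2*J)
m(E) = 1 (m(E) = (2*E)/((2*E)) = (2*E)*(1/(2*E)) = 1)
C(U) = 8 + U (C(U) = U + 2*4 = U + 8 = 8 + U)
√(-13665 + C(m(o(0)))) = √(-13665 + (8 + 1)) = √(-13665 + 9) = √(-13656) = 2*I*√3414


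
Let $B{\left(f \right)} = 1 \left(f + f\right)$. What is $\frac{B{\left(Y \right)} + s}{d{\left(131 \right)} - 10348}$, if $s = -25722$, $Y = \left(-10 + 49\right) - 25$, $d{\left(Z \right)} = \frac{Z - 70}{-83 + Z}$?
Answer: $\frac{1233312}{496643} \approx 2.4833$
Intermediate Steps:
$d{\left(Z \right)} = \frac{-70 + Z}{-83 + Z}$
$Y = 14$ ($Y = 39 - 25 = 14$)
$B{\left(f \right)} = 2 f$ ($B{\left(f \right)} = 1 \cdot 2 f = 2 f$)
$\frac{B{\left(Y \right)} + s}{d{\left(131 \right)} - 10348} = \frac{2 \cdot 14 - 25722}{\frac{-70 + 131}{-83 + 131} - 10348} = \frac{28 - 25722}{\frac{1}{48} \cdot 61 - 10348} = - \frac{25694}{\frac{1}{48} \cdot 61 - 10348} = - \frac{25694}{\frac{61}{48} - 10348} = - \frac{25694}{- \frac{496643}{48}} = \left(-25694\right) \left(- \frac{48}{496643}\right) = \frac{1233312}{496643}$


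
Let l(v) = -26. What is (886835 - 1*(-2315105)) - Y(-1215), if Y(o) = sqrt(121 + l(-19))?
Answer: 3201940 - sqrt(95) ≈ 3.2019e+6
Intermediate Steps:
Y(o) = sqrt(95) (Y(o) = sqrt(121 - 26) = sqrt(95))
(886835 - 1*(-2315105)) - Y(-1215) = (886835 - 1*(-2315105)) - sqrt(95) = (886835 + 2315105) - sqrt(95) = 3201940 - sqrt(95)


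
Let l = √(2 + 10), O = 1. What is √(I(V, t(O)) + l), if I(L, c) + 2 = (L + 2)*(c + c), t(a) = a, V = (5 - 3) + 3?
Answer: √(12 + 2*√3) ≈ 3.9324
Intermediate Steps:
V = 5 (V = 2 + 3 = 5)
I(L, c) = -2 + 2*c*(2 + L) (I(L, c) = -2 + (L + 2)*(c + c) = -2 + (2 + L)*(2*c) = -2 + 2*c*(2 + L))
l = 2*√3 (l = √12 = 2*√3 ≈ 3.4641)
√(I(V, t(O)) + l) = √((-2 + 4*1 + 2*5*1) + 2*√3) = √((-2 + 4 + 10) + 2*√3) = √(12 + 2*√3)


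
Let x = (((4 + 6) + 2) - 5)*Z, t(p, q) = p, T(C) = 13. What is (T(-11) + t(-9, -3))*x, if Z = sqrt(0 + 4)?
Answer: 56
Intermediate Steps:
Z = 2 (Z = sqrt(4) = 2)
x = 14 (x = (((4 + 6) + 2) - 5)*2 = ((10 + 2) - 5)*2 = (12 - 5)*2 = 7*2 = 14)
(T(-11) + t(-9, -3))*x = (13 - 9)*14 = 4*14 = 56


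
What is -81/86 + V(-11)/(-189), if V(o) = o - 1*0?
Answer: -14363/16254 ≈ -0.88366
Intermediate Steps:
V(o) = o (V(o) = o + 0 = o)
-81/86 + V(-11)/(-189) = -81/86 - 11/(-189) = -81*1/86 - 11*(-1/189) = -81/86 + 11/189 = -14363/16254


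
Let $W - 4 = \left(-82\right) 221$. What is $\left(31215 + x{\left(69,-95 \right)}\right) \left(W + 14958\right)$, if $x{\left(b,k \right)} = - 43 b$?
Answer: $-89263680$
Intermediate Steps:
$W = -18118$ ($W = 4 - 18122 = -18118$)
$\left(31215 + x{\left(69,-95 \right)}\right) \left(W + 14958\right) = \left(31215 - 2967\right) \left(-18118 + 14958\right) = \left(31215 - 2967\right) \left(-3160\right) = 28248 \left(-3160\right) = -89263680$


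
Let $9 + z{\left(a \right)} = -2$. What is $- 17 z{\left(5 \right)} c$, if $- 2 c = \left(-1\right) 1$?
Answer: $\frac{187}{2} \approx 93.5$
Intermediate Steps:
$c = \frac{1}{2}$ ($c = - \frac{\left(-1\right) 1}{2} = \left(- \frac{1}{2}\right) \left(-1\right) = \frac{1}{2} \approx 0.5$)
$z{\left(a \right)} = -11$ ($z{\left(a \right)} = -9 - 2 = -11$)
$- 17 z{\left(5 \right)} c = \left(-17\right) \left(-11\right) \frac{1}{2} = 187 \cdot \frac{1}{2} = \frac{187}{2}$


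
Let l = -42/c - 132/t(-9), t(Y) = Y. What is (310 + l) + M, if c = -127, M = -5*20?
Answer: 85724/381 ≈ 225.00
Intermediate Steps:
M = -100
l = 5714/381 (l = -42/(-127) - 132/(-9) = -42*(-1/127) - 132*(-⅑) = 42/127 + 44/3 = 5714/381 ≈ 14.997)
(310 + l) + M = (310 + 5714/381) - 100 = 123824/381 - 100 = 85724/381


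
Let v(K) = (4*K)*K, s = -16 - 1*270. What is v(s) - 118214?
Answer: 208970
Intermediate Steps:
s = -286 (s = -16 - 270 = -286)
v(K) = 4*K²
v(s) - 118214 = 4*(-286)² - 118214 = 4*81796 - 118214 = 327184 - 118214 = 208970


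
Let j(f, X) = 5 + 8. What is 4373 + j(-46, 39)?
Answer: 4386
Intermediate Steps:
j(f, X) = 13
4373 + j(-46, 39) = 4373 + 13 = 4386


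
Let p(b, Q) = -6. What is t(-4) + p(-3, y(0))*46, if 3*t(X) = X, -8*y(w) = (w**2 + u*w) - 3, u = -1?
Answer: -832/3 ≈ -277.33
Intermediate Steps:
y(w) = 3/8 - w**2/8 + w/8 (y(w) = -((w**2 - w) - 3)/8 = -(-3 + w**2 - w)/8 = 3/8 - w**2/8 + w/8)
t(X) = X/3
t(-4) + p(-3, y(0))*46 = (1/3)*(-4) - 6*46 = -4/3 - 276 = -832/3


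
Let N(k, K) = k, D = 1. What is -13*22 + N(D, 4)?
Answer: -285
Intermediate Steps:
-13*22 + N(D, 4) = -13*22 + 1 = -286 + 1 = -285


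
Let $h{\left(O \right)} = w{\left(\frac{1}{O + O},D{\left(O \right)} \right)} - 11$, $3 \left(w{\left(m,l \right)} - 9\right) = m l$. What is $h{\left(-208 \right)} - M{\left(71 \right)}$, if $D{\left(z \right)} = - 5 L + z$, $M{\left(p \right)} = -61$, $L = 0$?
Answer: $\frac{355}{6} \approx 59.167$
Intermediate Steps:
$D{\left(z \right)} = z$ ($D{\left(z \right)} = \left(-5\right) 0 + z = 0 + z = z$)
$w{\left(m,l \right)} = 9 + \frac{l m}{3}$ ($w{\left(m,l \right)} = 9 + \frac{m l}{3} = 9 + \frac{l m}{3}$)
$h{\left(O \right)} = - \frac{11}{6}$ ($h{\left(O \right)} = \left(9 + \frac{O}{3 \left(O + O\right)}\right) - 11 = \left(9 + \frac{O}{3 \cdot 2 O}\right) - 11 = \left(9 + \frac{O \frac{1}{2 O}}{3}\right) - 11 = \left(9 + \frac{1}{6}\right) - 11 = \frac{55}{6} - 11 = - \frac{11}{6}$)
$h{\left(-208 \right)} - M{\left(71 \right)} = - \frac{11}{6} - -61 = - \frac{11}{6} + 61 = \frac{355}{6}$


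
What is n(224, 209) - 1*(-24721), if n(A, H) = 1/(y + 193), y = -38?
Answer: 3831756/155 ≈ 24721.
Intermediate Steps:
n(A, H) = 1/155 (n(A, H) = 1/(-38 + 193) = 1/155)
n(224, 209) - 1*(-24721) = 1/155 - 1*(-24721) = 1/155 + 24721 = 3831756/155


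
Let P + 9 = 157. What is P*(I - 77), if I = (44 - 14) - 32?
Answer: -11692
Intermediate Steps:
I = -2 (I = 30 - 32 = -2)
P = 148 (P = -9 + 157 = 148)
P*(I - 77) = 148*(-2 - 77) = 148*(-79) = -11692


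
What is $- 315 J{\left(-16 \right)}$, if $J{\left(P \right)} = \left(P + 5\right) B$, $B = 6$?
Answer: $20790$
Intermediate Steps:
$J{\left(P \right)} = 30 + 6 P$ ($J{\left(P \right)} = \left(P + 5\right) 6 = \left(5 + P\right) 6 = 30 + 6 P$)
$- 315 J{\left(-16 \right)} = - 315 \left(30 + 6 \left(-16\right)\right) = - 315 \left(30 - 96\right) = \left(-315\right) \left(-66\right) = 20790$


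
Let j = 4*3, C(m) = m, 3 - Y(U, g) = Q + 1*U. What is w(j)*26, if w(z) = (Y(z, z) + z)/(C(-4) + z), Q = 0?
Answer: 39/4 ≈ 9.7500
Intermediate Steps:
Y(U, g) = 3 - U (Y(U, g) = 3 - (0 + 1*U) = 3 - (0 + U) = 3 - U)
j = 12
w(z) = 3/(-4 + z) (w(z) = ((3 - z) + z)/(-4 + z) = 3/(-4 + z))
w(j)*26 = (3/(-4 + 12))*26 = (3/8)*26 = 39/4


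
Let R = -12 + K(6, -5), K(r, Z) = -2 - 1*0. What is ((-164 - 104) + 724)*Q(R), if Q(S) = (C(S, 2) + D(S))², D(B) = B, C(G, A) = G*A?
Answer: 804384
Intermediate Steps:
K(r, Z) = -2 (K(r, Z) = -2 + 0 = -2)
C(G, A) = A*G
R = -14 (R = -12 - 2 = -14)
Q(S) = 9*S² (Q(S) = (2*S + S)² = (3*S)² = 9*S²)
((-164 - 104) + 724)*Q(R) = ((-164 - 104) + 724)*(9*(-14)²) = (-268 + 724)*(9*196) = 456*1764 = 804384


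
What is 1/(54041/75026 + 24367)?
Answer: 75026/1828212583 ≈ 4.1038e-5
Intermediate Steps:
1/(54041/75026 + 24367) = 1/(1828212583/75026) = 75026/1828212583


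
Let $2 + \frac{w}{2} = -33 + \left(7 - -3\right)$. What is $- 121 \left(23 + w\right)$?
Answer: $3267$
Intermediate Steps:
$w = -50$ ($w = -4 + 2 \left(-33 + \left(7 - -3\right)\right) = -4 + 2 \left(-33 + \left(7 + 3\right)\right) = -4 + 2 \left(-33 + 10\right) = -4 + 2 \left(-23\right) = -4 - 46 = -50$)
$- 121 \left(23 + w\right) = - 121 \left(23 - 50\right) = \left(-121\right) \left(-27\right) = 3267$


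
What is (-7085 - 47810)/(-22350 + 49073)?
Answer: -54895/26723 ≈ -2.0542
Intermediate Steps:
(-7085 - 47810)/(-22350 + 49073) = -54895/26723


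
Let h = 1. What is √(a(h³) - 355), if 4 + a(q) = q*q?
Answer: I*√358 ≈ 18.921*I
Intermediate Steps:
a(q) = -4 + q² (a(q) = -4 + q*q = -4 + q²)
√(a(h³) - 355) = √((-4 + (1³)²) - 355) = √((-4 + 1²) - 355) = √((-4 + 1) - 355) = √(-3 - 355) = √(-358) = I*√358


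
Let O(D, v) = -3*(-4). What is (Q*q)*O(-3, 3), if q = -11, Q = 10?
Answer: -1320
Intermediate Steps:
O(D, v) = 12
(Q*q)*O(-3, 3) = (10*(-11))*12 = -110*12 = -1320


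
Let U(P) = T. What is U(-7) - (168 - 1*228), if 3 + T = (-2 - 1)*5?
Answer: 42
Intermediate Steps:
T = -18 (T = -3 + (-2 - 1)*5 = -3 - 3*5 = -3 - 15 = -18)
U(P) = -18
U(-7) - (168 - 1*228) = -18 - (168 - 1*228) = -18 - (168 - 228) = -18 - 1*(-60) = -18 + 60 = 42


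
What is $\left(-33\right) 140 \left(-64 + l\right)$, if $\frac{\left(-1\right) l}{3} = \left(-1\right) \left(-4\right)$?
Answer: $351120$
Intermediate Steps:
$l = -12$ ($l = - 3 \left(\left(-1\right) \left(-4\right)\right) = \left(-3\right) 4 = -12$)
$\left(-33\right) 140 \left(-64 + l\right) = \left(-33\right) 140 \left(-64 - 12\right) = \left(-4620\right) \left(-76\right) = 351120$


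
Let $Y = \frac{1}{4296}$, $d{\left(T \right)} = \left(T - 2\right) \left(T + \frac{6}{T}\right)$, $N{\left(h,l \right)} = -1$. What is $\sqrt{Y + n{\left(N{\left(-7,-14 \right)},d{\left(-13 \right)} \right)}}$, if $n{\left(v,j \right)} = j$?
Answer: $\frac{\sqrt{157449655506}}{27924} \approx 14.21$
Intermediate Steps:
$d{\left(T \right)} = \left(-2 + T\right) \left(T + \frac{6}{T}\right)$
$Y = \frac{1}{4296} \approx 0.00023277$
$\sqrt{Y + n{\left(N{\left(-7,-14 \right)},d{\left(-13 \right)} \right)}} = \sqrt{\frac{1}{4296} + \left(6 + \left(-13\right)^{2} - \frac{12}{-13} - -26\right)} = \sqrt{\frac{1}{4296} + \left(6 + 169 - - \frac{12}{13} + 26\right)} = \sqrt{\frac{1}{4296} + \left(6 + 169 + \frac{12}{13} + 26\right)} = \sqrt{\frac{1}{4296} + \frac{2625}{13}} = \sqrt{\frac{11277013}{55848}} = \frac{\sqrt{157449655506}}{27924}$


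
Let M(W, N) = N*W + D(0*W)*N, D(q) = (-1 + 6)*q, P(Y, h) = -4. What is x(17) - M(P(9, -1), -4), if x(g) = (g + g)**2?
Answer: 1140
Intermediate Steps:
D(q) = 5*q
M(W, N) = N*W (M(W, N) = N*W + (5*(0*W))*N = N*W + (5*0)*N = N*W + 0*N = N*W + 0 = N*W)
x(g) = 4*g**2 (x(g) = (2*g)**2 = 4*g**2)
x(17) - M(P(9, -1), -4) = 4*17**2 - (-4)*(-4) = 4*289 - 1*16 = 1156 - 16 = 1140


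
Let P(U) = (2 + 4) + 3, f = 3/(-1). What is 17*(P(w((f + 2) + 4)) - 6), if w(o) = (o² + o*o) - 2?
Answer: 51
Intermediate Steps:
f = -3 (f = 3*(-1) = -3)
w(o) = -2 + 2*o² (w(o) = (o² + o²) - 2 = 2*o² - 2 = -2 + 2*o²)
P(U) = 9 (P(U) = 6 + 3 = 9)
17*(P(w((f + 2) + 4)) - 6) = 17*(9 - 6) = 17*3 = 51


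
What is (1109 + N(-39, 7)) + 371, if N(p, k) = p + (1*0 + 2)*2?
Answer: 1445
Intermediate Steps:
N(p, k) = 4 + p (N(p, k) = p + (0 + 2)*2 = p + 2*2 = p + 4 = 4 + p)
(1109 + N(-39, 7)) + 371 = (1109 + (4 - 39)) + 371 = (1109 - 35) + 371 = 1074 + 371 = 1445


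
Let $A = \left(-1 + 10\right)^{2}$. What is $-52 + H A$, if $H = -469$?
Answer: $-38041$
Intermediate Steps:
$A = 81$ ($A = 9^{2} = 81$)
$-52 + H A = -52 - 37989 = -38041$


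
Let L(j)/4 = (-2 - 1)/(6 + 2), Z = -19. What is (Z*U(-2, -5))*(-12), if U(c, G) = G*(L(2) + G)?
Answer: 7410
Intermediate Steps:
L(j) = -3/2 (L(j) = 4*((-2 - 1)/(6 + 2)) = 4*(-3/8) = -3/2)
U(c, G) = G*(-3/2 + G)
(Z*U(-2, -5))*(-12) = -19*(-5)*(-3 + 2*(-5))/2*(-12) = -19*(-5)*(-3 - 10)/2*(-12) = -19*(-5)*(-13)/2*(-12) = -19*65/2*(-12) = -1235/2*(-12) = 7410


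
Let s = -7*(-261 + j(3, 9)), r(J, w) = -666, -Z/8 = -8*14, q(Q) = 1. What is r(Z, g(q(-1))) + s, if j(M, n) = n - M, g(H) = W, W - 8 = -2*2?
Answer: 1119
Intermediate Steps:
W = 4 (W = 8 - 2*2 = 8 - 4 = 4)
g(H) = 4
Z = 896 (Z = -(-64)*14 = -8*(-112) = 896)
s = 1785 (s = -7*(-261 + (9 - 1*3)) = -7*(-261 + (9 - 3)) = -7*(-261 + 6) = -7*(-255) = 1785)
r(Z, g(q(-1))) + s = -666 + 1785 = 1119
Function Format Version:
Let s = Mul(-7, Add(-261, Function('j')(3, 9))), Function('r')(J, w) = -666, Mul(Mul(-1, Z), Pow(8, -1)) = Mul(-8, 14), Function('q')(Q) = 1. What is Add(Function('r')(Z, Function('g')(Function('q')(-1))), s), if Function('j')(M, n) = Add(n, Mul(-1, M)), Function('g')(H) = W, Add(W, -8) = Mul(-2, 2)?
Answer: 1119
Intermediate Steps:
W = 4 (W = Add(8, Mul(-2, 2)) = Add(8, -4) = 4)
Function('g')(H) = 4
Z = 896 (Z = Mul(-8, Mul(-8, 14)) = Mul(-8, -112) = 896)
s = 1785 (s = Mul(-7, Add(-261, Add(9, Mul(-1, 3)))) = Mul(-7, Add(-261, Add(9, -3))) = Mul(-7, Add(-261, 6)) = Mul(-7, -255) = 1785)
Add(Function('r')(Z, Function('g')(Function('q')(-1))), s) = Add(-666, 1785) = 1119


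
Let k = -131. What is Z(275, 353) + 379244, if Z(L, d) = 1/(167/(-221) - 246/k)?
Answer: 12321287267/32489 ≈ 3.7925e+5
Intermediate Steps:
Z(L, d) = 28951/32489 (Z(L, d) = 1/(167/(-221) - 246/(-131)) = 1/(167*(-1/221) - 246*(-1/131)) = 1/(-167/221 + 246/131) = 1/(32489/28951) = 28951/32489)
Z(275, 353) + 379244 = 28951/32489 + 379244 = 12321287267/32489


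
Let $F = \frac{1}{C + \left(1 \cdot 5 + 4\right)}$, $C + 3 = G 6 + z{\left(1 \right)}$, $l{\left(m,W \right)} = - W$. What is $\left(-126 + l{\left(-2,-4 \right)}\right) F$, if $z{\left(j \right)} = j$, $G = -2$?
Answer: $\frac{122}{5} \approx 24.4$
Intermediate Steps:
$C = -14$ ($C = -3 + \left(\left(-2\right) 6 + 1\right) = -3 + \left(-12 + 1\right) = -3 - 11 = -14$)
$F = - \frac{1}{5}$ ($F = \frac{1}{-14 + \left(1 \cdot 5 + 4\right)} = \frac{1}{-14 + \left(5 + 4\right)} = \frac{1}{-14 + 9} = \frac{1}{-5} = - \frac{1}{5} \approx -0.2$)
$\left(-126 + l{\left(-2,-4 \right)}\right) F = \left(-126 - -4\right) \left(- \frac{1}{5}\right) = \left(-126 + 4\right) \left(- \frac{1}{5}\right) = \left(-122\right) \left(- \frac{1}{5}\right) = \frac{122}{5}$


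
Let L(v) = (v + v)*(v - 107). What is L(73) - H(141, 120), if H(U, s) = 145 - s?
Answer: -4989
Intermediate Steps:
L(v) = 2*v*(-107 + v) (L(v) = (2*v)*(-107 + v) = 2*v*(-107 + v))
L(73) - H(141, 120) = 2*73*(-107 + 73) - (145 - 1*120) = 2*73*(-34) - (145 - 120) = -4964 - 1*25 = -4964 - 25 = -4989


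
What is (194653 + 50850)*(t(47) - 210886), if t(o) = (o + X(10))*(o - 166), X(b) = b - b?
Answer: -53146243937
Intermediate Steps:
X(b) = 0
t(o) = o*(-166 + o) (t(o) = (o + 0)*(o - 166) = o*(-166 + o))
(194653 + 50850)*(t(47) - 210886) = (194653 + 50850)*(47*(-166 + 47) - 210886) = 245503*(47*(-119) - 210886) = 245503*(-5593 - 210886) = 245503*(-216479) = -53146243937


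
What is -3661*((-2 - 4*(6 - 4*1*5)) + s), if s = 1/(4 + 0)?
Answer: -794437/4 ≈ -1.9861e+5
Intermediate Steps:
s = ¼ (s = 1/4 = ¼ ≈ 0.25000)
-3661*((-2 - 4*(6 - 4*1*5)) + s) = -3661*((-2 - 4*(6 - 4*1*5)) + ¼) = -3661*((-2 - 4*(6 - 4*5)) + ¼) = -3661*((-2 - 4*(6 - 20)) + ¼) = -3661*((-2 - 4*(-14)) + ¼) = -3661*((-2 + 56) + ¼) = -3661*(54 + ¼) = -3661*217/4 = -794437/4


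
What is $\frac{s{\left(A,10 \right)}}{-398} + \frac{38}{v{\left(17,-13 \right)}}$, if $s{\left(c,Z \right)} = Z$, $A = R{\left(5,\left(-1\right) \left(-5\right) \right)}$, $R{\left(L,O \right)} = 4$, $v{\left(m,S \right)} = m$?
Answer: $\frac{7477}{3383} \approx 2.2102$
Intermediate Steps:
$A = 4$
$\frac{s{\left(A,10 \right)}}{-398} + \frac{38}{v{\left(17,-13 \right)}} = \frac{10}{-398} + \frac{38}{17} = 10 \left(- \frac{1}{398}\right) + 38 \cdot \frac{1}{17} = - \frac{5}{199} + \frac{38}{17} = \frac{7477}{3383}$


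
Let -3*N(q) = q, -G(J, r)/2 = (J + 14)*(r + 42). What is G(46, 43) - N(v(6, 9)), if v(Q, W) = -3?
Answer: -10201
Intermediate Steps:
G(J, r) = -2*(14 + J)*(42 + r) (G(J, r) = -2*(J + 14)*(r + 42) = -2*(14 + J)*(42 + r))
N(q) = -q/3
G(46, 43) - N(v(6, 9)) = (-1176 - 84*46 - 28*43 - 2*46*43) - (-1)*(-3)/3 = (-1176 - 3864 - 1204 - 3956) - 1*1 = -10200 - 1 = -10201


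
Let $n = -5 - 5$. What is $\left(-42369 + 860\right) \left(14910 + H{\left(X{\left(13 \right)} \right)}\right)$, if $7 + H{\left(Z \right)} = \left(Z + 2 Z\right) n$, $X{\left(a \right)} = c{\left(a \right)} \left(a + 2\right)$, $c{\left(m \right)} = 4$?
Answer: $-543892427$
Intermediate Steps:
$n = -10$ ($n = -5 - 5 = -10$)
$X{\left(a \right)} = 8 + 4 a$ ($X{\left(a \right)} = 4 \left(a + 2\right) = 4 \left(2 + a\right) = 8 + 4 a$)
$H{\left(Z \right)} = -7 - 30 Z$ ($H{\left(Z \right)} = -7 + \left(Z + 2 Z\right) \left(-10\right) = -7 + 3 Z \left(-10\right) = -7 - 30 Z$)
$\left(-42369 + 860\right) \left(14910 + H{\left(X{\left(13 \right)} \right)}\right) = \left(-42369 + 860\right) \left(14910 - \left(7 + 30 \left(8 + 4 \cdot 13\right)\right)\right) = - 41509 \left(14910 - \left(7 + 30 \left(8 + 52\right)\right)\right) = - 41509 \left(14910 - 1807\right) = \left(-41509\right) 13103 = -543892427$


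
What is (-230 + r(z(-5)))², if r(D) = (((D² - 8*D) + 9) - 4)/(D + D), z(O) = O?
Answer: 56169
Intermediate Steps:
r(D) = (5 + D² - 8*D)/(2*D) (r(D) = ((9 + D² - 8*D) - 4)/((2*D)) = (5 + D² - 8*D)*(1/(2*D)) = (5 + D² - 8*D)/(2*D))
(-230 + r(z(-5)))² = (-230 + (½)*(5 - 5*(-8 - 5))/(-5))² = (-230 + (½)*(-⅕)*(5 - 5*(-13)))² = (-230 + (½)*(-⅕)*(5 + 65))² = (-230 + (½)*(-⅕)*70)² = (-230 - 7)² = (-237)² = 56169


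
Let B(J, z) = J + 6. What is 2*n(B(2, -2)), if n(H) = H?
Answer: 16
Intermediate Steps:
B(J, z) = 6 + J
2*n(B(2, -2)) = 2*(6 + 2) = 2*8 = 16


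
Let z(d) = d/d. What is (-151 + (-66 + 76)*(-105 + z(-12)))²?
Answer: 1418481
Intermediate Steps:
z(d) = 1
(-151 + (-66 + 76)*(-105 + z(-12)))² = (-151 + (-66 + 76)*(-105 + 1))² = (-151 + 10*(-104))² = (-151 - 1040)² = (-1191)² = 1418481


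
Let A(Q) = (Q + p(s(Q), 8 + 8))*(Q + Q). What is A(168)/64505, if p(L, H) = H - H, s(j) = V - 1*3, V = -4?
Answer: 8064/9215 ≈ 0.87510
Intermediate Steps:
s(j) = -7 (s(j) = -4 - 1*3 = -4 - 3 = -7)
p(L, H) = 0
A(Q) = 2*Q² (A(Q) = (Q + 0)*(Q + Q) = Q*(2*Q) = 2*Q²)
A(168)/64505 = (2*168²)/64505 = (2*28224)*(1/64505) = 56448*(1/64505) = 8064/9215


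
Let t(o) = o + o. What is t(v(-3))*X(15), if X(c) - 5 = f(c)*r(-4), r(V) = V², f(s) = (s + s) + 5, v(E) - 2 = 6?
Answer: 9040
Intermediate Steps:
v(E) = 8 (v(E) = 2 + 6 = 8)
f(s) = 5 + 2*s (f(s) = 2*s + 5 = 5 + 2*s)
X(c) = 85 + 32*c (X(c) = 5 + (5 + 2*c)*(-4)² = 5 + (5 + 2*c)*16 = 5 + (80 + 32*c) = 85 + 32*c)
t(o) = 2*o
t(v(-3))*X(15) = (2*8)*(85 + 32*15) = 16*(85 + 480) = 16*565 = 9040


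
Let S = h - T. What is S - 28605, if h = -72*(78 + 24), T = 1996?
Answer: -37945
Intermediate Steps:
h = -7344 (h = -72*102 = -7344)
S = -9340 (S = -7344 - 1*1996 = -7344 - 1996 = -9340)
S - 28605 = -9340 - 28605 = -37945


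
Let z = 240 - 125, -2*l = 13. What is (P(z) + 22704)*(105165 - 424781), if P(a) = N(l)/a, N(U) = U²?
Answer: -834518095136/115 ≈ -7.2567e+9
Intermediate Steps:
l = -13/2 (l = -½*13 = -13/2 ≈ -6.5000)
z = 115
P(a) = 169/(4*a) (P(a) = (-13/2)²/a = 169/(4*a))
(P(z) + 22704)*(105165 - 424781) = ((169/4)/115 + 22704)*(105165 - 424781) = ((169/4)*(1/115) + 22704)*(-319616) = (169/460 + 22704)*(-319616) = (10444009/460)*(-319616) = -834518095136/115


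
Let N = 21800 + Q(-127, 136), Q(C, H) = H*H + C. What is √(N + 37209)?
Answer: √77378 ≈ 278.17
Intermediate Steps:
Q(C, H) = C + H² (Q(C, H) = H² + C = C + H²)
N = 40169 (N = 21800 + (-127 + 136²) = 21800 + (-127 + 18496) = 21800 + 18369 = 40169)
√(N + 37209) = √(40169 + 37209) = √77378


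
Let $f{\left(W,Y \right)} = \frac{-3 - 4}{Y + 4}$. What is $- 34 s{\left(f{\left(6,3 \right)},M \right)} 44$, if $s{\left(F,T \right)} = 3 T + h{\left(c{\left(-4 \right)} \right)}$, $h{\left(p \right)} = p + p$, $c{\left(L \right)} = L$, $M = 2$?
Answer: $2992$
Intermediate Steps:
$f{\left(W,Y \right)} = - \frac{7}{4 + Y}$
$h{\left(p \right)} = 2 p$
$s{\left(F,T \right)} = -8 + 3 T$ ($s{\left(F,T \right)} = 3 T + 2 \left(-4\right) = 3 T - 8 = -8 + 3 T$)
$- 34 s{\left(f{\left(6,3 \right)},M \right)} 44 = - 34 \left(-8 + 3 \cdot 2\right) 44 = - 34 \left(-8 + 6\right) 44 = \left(-34\right) \left(-2\right) 44 = 68 \cdot 44 = 2992$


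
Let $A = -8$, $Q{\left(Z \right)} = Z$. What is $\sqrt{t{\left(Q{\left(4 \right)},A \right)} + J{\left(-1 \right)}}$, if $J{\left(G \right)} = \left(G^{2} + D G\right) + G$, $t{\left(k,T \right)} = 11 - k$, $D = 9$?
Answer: $i \sqrt{2} \approx 1.4142 i$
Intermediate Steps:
$J{\left(G \right)} = G^{2} + 10 G$ ($J{\left(G \right)} = \left(G^{2} + 9 G\right) + G = G^{2} + 10 G$)
$\sqrt{t{\left(Q{\left(4 \right)},A \right)} + J{\left(-1 \right)}} = \sqrt{\left(11 - 4\right) - \left(10 - 1\right)} = \sqrt{\left(11 - 4\right) - 9} = \sqrt{7 - 9} = \sqrt{-2} = i \sqrt{2}$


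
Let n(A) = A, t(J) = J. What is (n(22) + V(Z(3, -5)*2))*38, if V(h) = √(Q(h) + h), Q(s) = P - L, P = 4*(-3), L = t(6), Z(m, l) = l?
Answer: 836 + 76*I*√7 ≈ 836.0 + 201.08*I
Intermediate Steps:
L = 6
P = -12
Q(s) = -18 (Q(s) = -12 - 1*6 = -12 - 6 = -18)
V(h) = √(-18 + h)
(n(22) + V(Z(3, -5)*2))*38 = (22 + √(-18 - 5*2))*38 = (22 + √(-18 - 10))*38 = (22 + √(-28))*38 = (22 + 2*I*√7)*38 = 836 + 76*I*√7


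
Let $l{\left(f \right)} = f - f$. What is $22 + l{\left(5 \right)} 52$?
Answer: $22$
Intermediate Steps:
$l{\left(f \right)} = 0$
$22 + l{\left(5 \right)} 52 = 22 + 0 \cdot 52 = 22 + 0 = 22$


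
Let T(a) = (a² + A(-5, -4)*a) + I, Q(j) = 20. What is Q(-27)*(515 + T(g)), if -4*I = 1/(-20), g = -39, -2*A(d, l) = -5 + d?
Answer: 147281/4 ≈ 36820.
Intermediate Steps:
A(d, l) = 5/2 - d/2 (A(d, l) = -(-5 + d)/2 = 5/2 - d/2)
I = 1/80 (I = -¼/(-20) = -¼*(-1/20) = 1/80 ≈ 0.012500)
T(a) = 1/80 + a² + 5*a (T(a) = (a² + (5/2 - ½*(-5))*a) + 1/80 = (a² + (5/2 + 5/2)*a) + 1/80 = (a² + 5*a) + 1/80 = 1/80 + a² + 5*a)
Q(-27)*(515 + T(g)) = 20*(515 + (1/80 + (-39)² + 5*(-39))) = 20*(515 + (1/80 + 1521 - 195)) = 20*(515 + 106081/80) = 20*(147281/80) = 147281/4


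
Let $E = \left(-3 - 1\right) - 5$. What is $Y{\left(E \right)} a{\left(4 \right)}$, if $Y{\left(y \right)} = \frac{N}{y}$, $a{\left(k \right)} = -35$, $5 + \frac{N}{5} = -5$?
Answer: $- \frac{1750}{9} \approx -194.44$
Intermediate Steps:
$N = -50$ ($N = -25 + 5 \left(-5\right) = -25 - 25 = -50$)
$E = -9$ ($E = -4 - 5 = -9$)
$Y{\left(y \right)} = - \frac{50}{y}$
$Y{\left(E \right)} a{\left(4 \right)} = - \frac{50}{-9} \left(-35\right) = \left(-50\right) \left(- \frac{1}{9}\right) \left(-35\right) = \frac{50}{9} \left(-35\right) = - \frac{1750}{9}$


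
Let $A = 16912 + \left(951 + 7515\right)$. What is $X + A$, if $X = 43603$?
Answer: $68981$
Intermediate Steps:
$A = 25378$ ($A = 16912 + 8466 = 25378$)
$X + A = 43603 + 25378 = 68981$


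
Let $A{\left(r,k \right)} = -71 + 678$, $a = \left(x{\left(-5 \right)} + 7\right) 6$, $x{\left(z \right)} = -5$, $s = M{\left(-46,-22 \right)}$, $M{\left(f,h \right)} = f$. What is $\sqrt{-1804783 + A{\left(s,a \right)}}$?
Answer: $12 i \sqrt{12529} \approx 1343.2 i$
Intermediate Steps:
$s = -46$
$a = 12$ ($a = \left(-5 + 7\right) 6 = 2 \cdot 6 = 12$)
$A{\left(r,k \right)} = 607$
$\sqrt{-1804783 + A{\left(s,a \right)}} = \sqrt{-1804783 + 607} = \sqrt{-1804176} = 12 i \sqrt{12529}$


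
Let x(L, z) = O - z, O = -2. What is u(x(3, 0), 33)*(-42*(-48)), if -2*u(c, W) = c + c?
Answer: 4032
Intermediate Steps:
x(L, z) = -2 - z
u(c, W) = -c (u(c, W) = -(c + c)/2 = -c)
u(x(3, 0), 33)*(-42*(-48)) = (-(-2 - 1*0))*(-42*(-48)) = -(-2 + 0)*2016 = -1*(-2)*2016 = 2*2016 = 4032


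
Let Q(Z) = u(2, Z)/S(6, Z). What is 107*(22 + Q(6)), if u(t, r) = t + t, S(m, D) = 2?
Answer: 2568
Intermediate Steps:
u(t, r) = 2*t
Q(Z) = 2 (Q(Z) = (2*2)/2 = 4*(½) = 2)
107*(22 + Q(6)) = 107*(22 + 2) = 107*24 = 2568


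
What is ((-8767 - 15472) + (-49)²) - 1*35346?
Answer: -57184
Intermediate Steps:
((-8767 - 15472) + (-49)²) - 1*35346 = (-24239 + 2401) - 35346 = -21838 - 35346 = -57184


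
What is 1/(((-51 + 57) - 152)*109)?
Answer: -1/15914 ≈ -6.2838e-5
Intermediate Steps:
1/(((-51 + 57) - 152)*109) = 1/((6 - 152)*109) = 1/(-146*109) = 1/(-15914) = -1/15914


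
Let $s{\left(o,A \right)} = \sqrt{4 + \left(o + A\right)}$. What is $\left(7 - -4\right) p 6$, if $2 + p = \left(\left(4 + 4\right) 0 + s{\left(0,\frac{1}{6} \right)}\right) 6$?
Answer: $-132 + 330 \sqrt{6} \approx 676.33$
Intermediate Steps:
$s{\left(o,A \right)} = \sqrt{4 + A + o}$ ($s{\left(o,A \right)} = \sqrt{4 + \left(A + o\right)} = \sqrt{4 + A + o}$)
$p = -2 + 5 \sqrt{6}$ ($p = -2 + \left(\left(4 + 4\right) 0 + \sqrt{4 + \frac{1}{6} + 0}\right) 6 = -2 + \left(8 \cdot 0 + \sqrt{4 + \frac{1}{6} + 0}\right) 6 = -2 + \left(0 + \sqrt{\frac{25}{6}}\right) 6 = -2 + \left(0 + \frac{5 \sqrt{6}}{6}\right) 6 = -2 + \frac{5 \sqrt{6}}{6} \cdot 6 = -2 + 5 \sqrt{6} \approx 10.247$)
$\left(7 - -4\right) p 6 = \left(7 - -4\right) \left(-2 + 5 \sqrt{6}\right) 6 = \left(7 + 4\right) \left(-2 + 5 \sqrt{6}\right) 6 = 11 \left(-2 + 5 \sqrt{6}\right) 6 = \left(-22 + 55 \sqrt{6}\right) 6 = -132 + 330 \sqrt{6}$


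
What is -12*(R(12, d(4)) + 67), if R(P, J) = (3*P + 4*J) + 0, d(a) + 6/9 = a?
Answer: -1396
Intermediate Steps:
d(a) = -2/3 + a
R(P, J) = 3*P + 4*J
-12*(R(12, d(4)) + 67) = -12*((3*12 + 4*(-2/3 + 4)) + 67) = -12*((36 + 4*(10/3)) + 67) = -12*((36 + 40/3) + 67) = -12*(148/3 + 67) = -12*349/3 = -1396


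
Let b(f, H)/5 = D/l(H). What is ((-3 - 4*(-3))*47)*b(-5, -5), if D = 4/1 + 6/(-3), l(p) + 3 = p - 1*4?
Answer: -705/2 ≈ -352.50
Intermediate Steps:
l(p) = -7 + p (l(p) = -3 + (p - 1*4) = -3 + (p - 4) = -3 + (-4 + p) = -7 + p)
D = 2 (D = 4*1 + 6*(-⅓) = 4 - 2 = 2)
b(f, H) = 10/(-7 + H) (b(f, H) = 5*(2/(-7 + H)) = 10/(-7 + H))
((-3 - 4*(-3))*47)*b(-5, -5) = ((-3 - 4*(-3))*47)*(10/(-7 - 5)) = ((-3 + 12)*47)*(10/(-12)) = (9*47)*(10*(-1/12)) = 423*(-⅚) = -705/2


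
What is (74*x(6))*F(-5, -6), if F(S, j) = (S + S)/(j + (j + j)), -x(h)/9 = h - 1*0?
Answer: -2220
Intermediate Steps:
x(h) = -9*h (x(h) = -9*(h - 1*0) = -9*(h + 0) = -9*h)
F(S, j) = 2*S/(3*j) (F(S, j) = (2*S)/(j + 2*j) = (2*S)/((3*j)) = (2*S)*(1/(3*j)) = 2*S/(3*j))
(74*x(6))*F(-5, -6) = (74*(-9*6))*((⅔)*(-5)/(-6)) = (74*(-54))*((⅔)*(-5)*(-⅙)) = -3996*5/9 = -2220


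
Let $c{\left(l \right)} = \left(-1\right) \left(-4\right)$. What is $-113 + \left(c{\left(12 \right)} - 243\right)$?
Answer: $-352$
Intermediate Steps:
$c{\left(l \right)} = 4$
$-113 + \left(c{\left(12 \right)} - 243\right) = -113 + \left(4 - 243\right) = -113 - 239 = -352$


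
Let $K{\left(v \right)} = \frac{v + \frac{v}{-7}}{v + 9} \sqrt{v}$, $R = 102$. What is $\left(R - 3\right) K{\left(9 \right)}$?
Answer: $\frac{891}{7} \approx 127.29$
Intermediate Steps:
$K{\left(v \right)} = \frac{6 v^{\frac{3}{2}}}{7 \left(9 + v\right)}$ ($K{\left(v \right)} = \frac{v + v \left(- \frac{1}{7}\right)}{9 + v} \sqrt{v} = \frac{v - \frac{v}{7}}{9 + v} \sqrt{v} = \frac{\frac{6}{7} v}{9 + v} \sqrt{v} = \frac{6 v}{7 \left(9 + v\right)} \sqrt{v} = \frac{6 v^{\frac{3}{2}}}{7 \left(9 + v\right)}$)
$\left(R - 3\right) K{\left(9 \right)} = \left(102 - 3\right) \frac{6 \cdot 9^{\frac{3}{2}}}{7 \left(9 + 9\right)} = 99 \cdot \frac{6}{7} \cdot 27 \cdot \frac{1}{18} = 99 \cdot \frac{9}{7} = \frac{891}{7}$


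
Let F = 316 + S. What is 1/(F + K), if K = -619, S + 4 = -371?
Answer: -1/678 ≈ -0.0014749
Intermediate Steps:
S = -375 (S = -4 - 371 = -375)
F = -59 (F = 316 - 375 = -59)
1/(F + K) = 1/(-59 - 619) = 1/(-678) = -1/678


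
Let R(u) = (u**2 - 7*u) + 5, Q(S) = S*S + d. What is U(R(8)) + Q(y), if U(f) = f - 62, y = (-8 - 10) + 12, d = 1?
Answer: -12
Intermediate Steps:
y = -6 (y = -18 + 12 = -6)
Q(S) = 1 + S**2 (Q(S) = S*S + 1 = S**2 + 1 = 1 + S**2)
R(u) = 5 + u**2 - 7*u
U(f) = -62 + f
U(R(8)) + Q(y) = (-62 + (5 + 8**2 - 7*8)) + (1 + (-6)**2) = (-62 + (5 + 64 - 56)) + (1 + 36) = (-62 + 13) + 37 = -49 + 37 = -12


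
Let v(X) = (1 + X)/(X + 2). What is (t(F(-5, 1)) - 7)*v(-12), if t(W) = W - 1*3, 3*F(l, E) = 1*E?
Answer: -319/30 ≈ -10.633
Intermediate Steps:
v(X) = (1 + X)/(2 + X)
F(l, E) = E/3 (F(l, E) = (1*E)/3 = E/3)
t(W) = -3 + W (t(W) = W - 3 = -3 + W)
(t(F(-5, 1)) - 7)*v(-12) = ((-3 + (1/3)*1) - 7)*((1 - 12)/(2 - 12)) = ((-3 + 1/3) - 7)*(-11/(-10)) = (-8/3 - 7)*(-1/10*(-11)) = -29/3*11/10 = -319/30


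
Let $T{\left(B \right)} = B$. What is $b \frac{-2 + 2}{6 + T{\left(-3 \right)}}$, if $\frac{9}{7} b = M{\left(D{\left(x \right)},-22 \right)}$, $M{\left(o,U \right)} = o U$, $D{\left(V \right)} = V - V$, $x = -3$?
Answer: $0$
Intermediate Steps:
$D{\left(V \right)} = 0$
$M{\left(o,U \right)} = U o$
$b = 0$ ($b = \frac{7 \left(\left(-22\right) 0\right)}{9} = \frac{7}{9} \cdot 0 = 0$)
$b \frac{-2 + 2}{6 + T{\left(-3 \right)}} = 0 \frac{-2 + 2}{6 - 3} = 0 \cdot \frac{0}{3} = 0 \cdot 0 \cdot \frac{1}{3} = 0 \cdot 0 = 0$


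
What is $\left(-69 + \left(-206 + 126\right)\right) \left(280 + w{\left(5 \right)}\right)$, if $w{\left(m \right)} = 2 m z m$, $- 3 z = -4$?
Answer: $- \frac{154960}{3} \approx -51653.0$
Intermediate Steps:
$z = \frac{4}{3}$ ($z = \left(- \frac{1}{3}\right) \left(-4\right) = \frac{4}{3} \approx 1.3333$)
$w{\left(m \right)} = \frac{8 m^{2}}{3}$ ($w{\left(m \right)} = 2 m \frac{4}{3} m = 2 \frac{4 m}{3} m = 2 \frac{4 m^{2}}{3} = \frac{8 m^{2}}{3}$)
$\left(-69 + \left(-206 + 126\right)\right) \left(280 + w{\left(5 \right)}\right) = \left(-69 + \left(-206 + 126\right)\right) \left(280 + \frac{8 \cdot 5^{2}}{3}\right) = \left(-69 - 80\right) \left(280 + \frac{8}{3} \cdot 25\right) = - 149 \left(280 + \frac{200}{3}\right) = \left(-149\right) \frac{1040}{3} = - \frac{154960}{3}$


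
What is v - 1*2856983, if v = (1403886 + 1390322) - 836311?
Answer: -899086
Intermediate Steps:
v = 1957897 (v = 2794208 - 836311 = 1957897)
v - 1*2856983 = 1957897 - 1*2856983 = 1957897 - 2856983 = -899086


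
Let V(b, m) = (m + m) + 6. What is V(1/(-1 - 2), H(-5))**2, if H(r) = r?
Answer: 16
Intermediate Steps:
V(b, m) = 6 + 2*m (V(b, m) = 2*m + 6 = 6 + 2*m)
V(1/(-1 - 2), H(-5))**2 = (6 + 2*(-5))**2 = (6 - 10)**2 = (-4)**2 = 16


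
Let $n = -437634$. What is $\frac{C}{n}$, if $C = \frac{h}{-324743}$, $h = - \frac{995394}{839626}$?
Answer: $- \frac{165899}{19887742203980802} \approx -8.3418 \cdot 10^{-12}$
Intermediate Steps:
$h = - \frac{497697}{419813}$ ($h = \left(-995394\right) \frac{1}{839626} = - \frac{497697}{419813} \approx -1.1855$)
$C = \frac{497697}{136331333059}$ ($C = - \frac{497697}{419813 \left(-324743\right)} = \left(- \frac{497697}{419813}\right) \left(- \frac{1}{324743}\right) = \frac{497697}{136331333059} \approx 3.6506 \cdot 10^{-6}$)
$\frac{C}{n} = \frac{497697}{136331333059 \left(-437634\right)} = \frac{497697}{136331333059} \left(- \frac{1}{437634}\right) = - \frac{165899}{19887742203980802}$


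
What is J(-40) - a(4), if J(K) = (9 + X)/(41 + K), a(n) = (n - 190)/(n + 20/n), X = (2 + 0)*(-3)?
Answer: 71/3 ≈ 23.667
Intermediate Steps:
X = -6 (X = 2*(-3) = -6)
a(n) = (-190 + n)/(n + 20/n)
J(K) = 3/(41 + K) (J(K) = (9 - 6)/(41 + K) = 3/(41 + K))
J(-40) - a(4) = 3/(41 - 40) - 4*(-190 + 4)/(20 + 4²) = 3/1 - 4*(-186)/(20 + 16) = 3*1 - 4*(-186)/36 = 3 - 4*(-186)/36 = 3 - 1*(-62/3) = 3 + 62/3 = 71/3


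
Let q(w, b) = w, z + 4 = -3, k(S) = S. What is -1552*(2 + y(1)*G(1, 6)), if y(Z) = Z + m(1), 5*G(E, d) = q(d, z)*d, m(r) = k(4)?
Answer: -58976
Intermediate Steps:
m(r) = 4
z = -7 (z = -4 - 3 = -7)
G(E, d) = d**2/5 (G(E, d) = (d*d)/5 = d**2/5)
y(Z) = 4 + Z (y(Z) = Z + 4 = 4 + Z)
-1552*(2 + y(1)*G(1, 6)) = -1552*(2 + (4 + 1)*((1/5)*6**2)) = -1552*(2 + 5*((1/5)*36)) = -1552*(2 + 5*(36/5)) = -1552*(2 + 36) = -1552*38 = -58976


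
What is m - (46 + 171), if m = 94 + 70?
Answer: -53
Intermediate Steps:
m = 164
m - (46 + 171) = 164 - (46 + 171) = 164 - 1*217 = 164 - 217 = -53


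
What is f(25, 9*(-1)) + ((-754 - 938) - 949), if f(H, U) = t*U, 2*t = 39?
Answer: -5633/2 ≈ -2816.5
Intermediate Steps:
t = 39/2 (t = (½)*39 = 39/2 ≈ 19.500)
f(H, U) = 39*U/2
f(25, 9*(-1)) + ((-754 - 938) - 949) = 39*(9*(-1))/2 + ((-754 - 938) - 949) = (39/2)*(-9) + (-1692 - 949) = -351/2 - 2641 = -5633/2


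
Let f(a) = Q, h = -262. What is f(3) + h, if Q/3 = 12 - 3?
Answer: -235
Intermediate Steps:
Q = 27 (Q = 3*(12 - 3) = 3*9 = 27)
f(a) = 27
f(3) + h = 27 - 262 = -235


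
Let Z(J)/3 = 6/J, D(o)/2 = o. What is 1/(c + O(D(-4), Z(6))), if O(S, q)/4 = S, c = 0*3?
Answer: -1/32 ≈ -0.031250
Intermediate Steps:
D(o) = 2*o
Z(J) = 18/J (Z(J) = 3*(6/J) = 18/J)
c = 0
O(S, q) = 4*S
1/(c + O(D(-4), Z(6))) = 1/(0 + 4*(2*(-4))) = 1/(0 + 4*(-8)) = 1/(0 - 32) = 1/(-32) = -1/32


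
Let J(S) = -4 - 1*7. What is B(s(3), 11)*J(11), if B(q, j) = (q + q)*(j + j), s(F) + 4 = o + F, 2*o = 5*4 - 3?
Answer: -3630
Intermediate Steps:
J(S) = -11 (J(S) = -4 - 7 = -11)
o = 17/2 (o = (5*4 - 3)/2 = (20 - 3)/2 = (1/2)*17 = 17/2 ≈ 8.5000)
s(F) = 9/2 + F (s(F) = -4 + (17/2 + F) = 9/2 + F)
B(q, j) = 4*j*q (B(q, j) = (2*q)*(2*j) = 4*j*q)
B(s(3), 11)*J(11) = (4*11*(9/2 + 3))*(-11) = (4*11*(15/2))*(-11) = 330*(-11) = -3630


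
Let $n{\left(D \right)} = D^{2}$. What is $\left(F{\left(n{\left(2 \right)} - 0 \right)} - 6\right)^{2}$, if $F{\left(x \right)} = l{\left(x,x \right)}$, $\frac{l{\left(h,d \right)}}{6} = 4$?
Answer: $324$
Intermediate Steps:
$l{\left(h,d \right)} = 24$ ($l{\left(h,d \right)} = 6 \cdot 4 = 24$)
$F{\left(x \right)} = 24$
$\left(F{\left(n{\left(2 \right)} - 0 \right)} - 6\right)^{2} = \left(24 - 6\right)^{2} = 18^{2} = 324$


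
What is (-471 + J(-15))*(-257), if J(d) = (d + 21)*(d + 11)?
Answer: 127215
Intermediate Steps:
J(d) = (11 + d)*(21 + d) (J(d) = (21 + d)*(11 + d) = (11 + d)*(21 + d))
(-471 + J(-15))*(-257) = (-471 + (231 + (-15)² + 32*(-15)))*(-257) = (-471 + (231 + 225 - 480))*(-257) = (-471 - 24)*(-257) = -495*(-257) = 127215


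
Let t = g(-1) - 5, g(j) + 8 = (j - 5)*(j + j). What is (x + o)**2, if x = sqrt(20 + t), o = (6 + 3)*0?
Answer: 19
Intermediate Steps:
g(j) = -8 + 2*j*(-5 + j) (g(j) = -8 + (j - 5)*(j + j) = -8 + (-5 + j)*(2*j) = -8 + 2*j*(-5 + j))
t = -1 (t = (-8 - 10*(-1) + 2*(-1)**2) - 5 = (-8 + 10 + 2*1) - 5 = (-8 + 10 + 2) - 5 = 4 - 5 = -1)
o = 0 (o = 9*0 = 0)
x = sqrt(19) (x = sqrt(20 - 1) = sqrt(19) ≈ 4.3589)
(x + o)**2 = (sqrt(19) + 0)**2 = (sqrt(19))**2 = 19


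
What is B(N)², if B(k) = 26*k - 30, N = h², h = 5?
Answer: 384400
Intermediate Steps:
N = 25 (N = 5² = 25)
B(k) = -30 + 26*k
B(N)² = (-30 + 26*25)² = (-30 + 650)² = 620² = 384400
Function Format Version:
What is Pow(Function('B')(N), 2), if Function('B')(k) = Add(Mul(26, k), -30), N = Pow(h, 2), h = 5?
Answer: 384400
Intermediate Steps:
N = 25 (N = Pow(5, 2) = 25)
Function('B')(k) = Add(-30, Mul(26, k))
Pow(Function('B')(N), 2) = Pow(Add(-30, Mul(26, 25)), 2) = Pow(Add(-30, 650), 2) = Pow(620, 2) = 384400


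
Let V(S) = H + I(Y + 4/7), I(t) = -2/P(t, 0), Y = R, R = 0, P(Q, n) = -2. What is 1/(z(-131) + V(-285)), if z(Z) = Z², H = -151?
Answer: 1/17011 ≈ 5.8785e-5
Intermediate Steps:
Y = 0
I(t) = 1 (I(t) = -2/(-2) = -2*(-½) = 1)
V(S) = -150 (V(S) = -151 + 1 = -150)
1/(z(-131) + V(-285)) = 1/((-131)² - 150) = 1/(17161 - 150) = 1/17011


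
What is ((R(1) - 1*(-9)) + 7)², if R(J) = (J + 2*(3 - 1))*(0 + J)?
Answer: 441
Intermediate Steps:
R(J) = J*(4 + J) (R(J) = (J + 2*2)*J = (J + 4)*J = (4 + J)*J = J*(4 + J))
((R(1) - 1*(-9)) + 7)² = ((1*(4 + 1) - 1*(-9)) + 7)² = ((1*5 + 9) + 7)² = ((5 + 9) + 7)² = (14 + 7)² = 21² = 441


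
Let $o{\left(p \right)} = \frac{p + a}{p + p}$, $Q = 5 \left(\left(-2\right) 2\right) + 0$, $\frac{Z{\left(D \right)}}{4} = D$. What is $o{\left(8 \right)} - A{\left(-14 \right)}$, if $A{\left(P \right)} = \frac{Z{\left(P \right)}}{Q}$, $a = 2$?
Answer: $- \frac{87}{40} \approx -2.175$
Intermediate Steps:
$Z{\left(D \right)} = 4 D$
$Q = -20$ ($Q = 5 \left(-4\right) + 0 = -20 + 0 = -20$)
$A{\left(P \right)} = - \frac{P}{5}$ ($A{\left(P \right)} = \frac{4 P}{-20} = 4 P \left(- \frac{1}{20}\right) = - \frac{P}{5}$)
$o{\left(p \right)} = \frac{2 + p}{2 p}$ ($o{\left(p \right)} = \frac{p + 2}{p + p} = \frac{2 + p}{2 p}$)
$o{\left(8 \right)} - A{\left(-14 \right)} = \frac{2 + 8}{2 \cdot 8} - \left(- \frac{1}{5}\right) \left(-14\right) = \frac{1}{2} \cdot \frac{1}{8} \cdot 10 - \frac{14}{5} = \frac{5}{8} - \frac{14}{5} = - \frac{87}{40}$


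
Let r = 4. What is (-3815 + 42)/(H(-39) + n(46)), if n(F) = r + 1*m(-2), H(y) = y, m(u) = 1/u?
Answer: 7546/71 ≈ 106.28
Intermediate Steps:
m(u) = 1/u
n(F) = 7/2 (n(F) = 4 + 1/(-2) = 4 + 1*(-1/2) = 4 - 1/2 = 7/2)
(-3815 + 42)/(H(-39) + n(46)) = (-3815 + 42)/(-39 + 7/2) = -3773/(-71/2) = -3773*(-2/71) = 7546/71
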